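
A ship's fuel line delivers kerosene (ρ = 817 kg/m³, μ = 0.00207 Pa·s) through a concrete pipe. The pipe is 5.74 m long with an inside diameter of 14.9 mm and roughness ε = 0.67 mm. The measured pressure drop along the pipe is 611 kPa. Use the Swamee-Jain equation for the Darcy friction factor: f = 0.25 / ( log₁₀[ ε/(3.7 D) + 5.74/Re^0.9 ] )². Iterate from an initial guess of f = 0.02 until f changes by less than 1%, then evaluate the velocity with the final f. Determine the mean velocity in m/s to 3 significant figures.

Rearranging Darcy-Weisbach: V = √(2·ΔP·D/(f·L·ρ)). With ε/D = 0.00067/0.0149 = 0.045, iterate starting from f = 0.02:
  f = 0.02 → V = √(2·6.11e+05·0.0149/(0.02·5.74·817)) = 13.93 m/s; Re = ρVD/μ = 8.194e+04; f → 0.0687
  f = 0.0687 → V = 7.518 m/s; Re = 4.421e+04; f → 0.06911
Converged (Δf/f < 1%). With the final f = 0.06911: V = √(2·6.11e+05·0.0149/(0.06911·5.74·817)) = 7.496 m/s.

V ≈ 7.50 m/s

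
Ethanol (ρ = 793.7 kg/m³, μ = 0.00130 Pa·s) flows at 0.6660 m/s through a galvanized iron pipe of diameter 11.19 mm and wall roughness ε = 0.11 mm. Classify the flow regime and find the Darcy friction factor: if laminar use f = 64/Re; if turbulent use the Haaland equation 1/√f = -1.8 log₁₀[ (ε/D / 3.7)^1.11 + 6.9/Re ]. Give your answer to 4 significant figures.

f ≈ 0.04793

Re = ρVD/μ = 793.7·0.666·0.01119/0.0013 = 4550.
Re > 4000 → turbulent. ε/D = 0.00011/0.01119 = 0.00983; Haaland: 1/√f = -1.8 log₁₀[0.00138 + 0.00152] = 4.568, so f = 0.04793.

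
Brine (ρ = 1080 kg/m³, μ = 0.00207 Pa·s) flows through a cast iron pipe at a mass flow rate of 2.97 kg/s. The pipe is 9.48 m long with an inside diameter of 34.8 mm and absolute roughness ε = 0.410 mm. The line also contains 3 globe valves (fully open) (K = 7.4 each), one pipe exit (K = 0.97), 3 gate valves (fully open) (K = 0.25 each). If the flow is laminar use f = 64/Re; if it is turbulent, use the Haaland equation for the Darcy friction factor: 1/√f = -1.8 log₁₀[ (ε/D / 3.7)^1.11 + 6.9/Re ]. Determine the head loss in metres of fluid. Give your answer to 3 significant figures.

h_f ≈ 15.0 m

A = πD²/4 = π(0.0348)²/4 = 0.0009511 m²; mean velocity V = ṁ/(ρA) = 2.97/(1080 · 0.0009511) = 2.891 m/s.
Reynolds number Re = ρVD/μ = 1080 · 2.891 · 0.0348 / 0.00207 = 5.249e+04.
Re > 4000 → turbulent. Relative roughness ε/D = 0.00041/0.0348 = 0.0118. Haaland: 1/√f = -1.8 log₁₀[(0.0118/3.7)^1.11 + 6.9/5.249e+04] = -1.8 log₁₀[0.00169 + 0.000131] = 4.931, so f = 0.04114.
Total minor-loss coefficient ΣK = 3·7.4 + 1·0.97 + 3·0.25 = 23.9.
ΔP = [f·L/D + ΣK]·(ρV²/2) = [0.04114·9.48/0.0348 + 23.9]·(1080·2.891²/2) = [11.21 + 23.9]·4514 = 1.586e+05 Pa.
Head loss h_f = ΔP/(ρg) = 1.586e+05/(1080·9.81) = 15.0 m.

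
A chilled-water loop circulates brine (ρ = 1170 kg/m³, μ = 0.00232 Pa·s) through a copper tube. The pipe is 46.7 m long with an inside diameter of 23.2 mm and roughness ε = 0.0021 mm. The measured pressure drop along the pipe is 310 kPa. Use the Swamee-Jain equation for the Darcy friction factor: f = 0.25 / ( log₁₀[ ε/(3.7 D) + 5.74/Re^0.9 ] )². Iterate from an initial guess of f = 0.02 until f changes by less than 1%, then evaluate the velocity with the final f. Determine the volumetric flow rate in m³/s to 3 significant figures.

Q ≈ 0.00146 m³/s

Rearranging Darcy-Weisbach: V = √(2·ΔP·D/(f·L·ρ)). With ε/D = 2.1e-06/0.0232 = 9.05e-05, iterate starting from f = 0.02:
  f = 0.02 → V = √(2·3.1e+05·0.0232/(0.02·46.7·1170)) = 3.628 m/s; Re = ρVD/μ = 4.245e+04; f → 0.02188
  f = 0.02188 → V = 3.468 m/s; Re = 4.058e+04; f → 0.0221
Converged (Δf/f < 1%). With the final f = 0.0221: V = √(2·3.1e+05·0.0232/(0.0221·46.7·1170)) = 3.451 m/s.
Q = V·A = 3.451·(π/4·0.0232²) = 0.001459 m³/s = 0.00146 m³/s.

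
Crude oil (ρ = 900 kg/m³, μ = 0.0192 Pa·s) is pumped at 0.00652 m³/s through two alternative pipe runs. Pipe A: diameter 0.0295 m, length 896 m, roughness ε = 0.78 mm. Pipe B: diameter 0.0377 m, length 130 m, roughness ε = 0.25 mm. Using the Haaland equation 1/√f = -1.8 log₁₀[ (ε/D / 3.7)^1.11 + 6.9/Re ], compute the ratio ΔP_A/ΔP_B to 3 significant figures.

Pipe A: V = Q/A = 0.00652/0.0006835 = 9.539 m/s; Re = 1.319e+04; ε/D = 0.0264; Haaland → f = 0.05683; ΔP_A = f(L/D)(ρV²/2) = 7.068e+07 Pa.
Pipe B: V = Q/A = 0.00652/0.001116 = 5.841 m/s; Re = 1.032e+04; ε/D = 0.00663; Haaland → f = 0.03919; ΔP_B = f(L/D)(ρV²/2) = 2.075e+06 Pa.
ΔP_A/ΔP_B = 7.068e+07/2.075e+06 = 34.1.

ΔP_A/ΔP_B ≈ 34.1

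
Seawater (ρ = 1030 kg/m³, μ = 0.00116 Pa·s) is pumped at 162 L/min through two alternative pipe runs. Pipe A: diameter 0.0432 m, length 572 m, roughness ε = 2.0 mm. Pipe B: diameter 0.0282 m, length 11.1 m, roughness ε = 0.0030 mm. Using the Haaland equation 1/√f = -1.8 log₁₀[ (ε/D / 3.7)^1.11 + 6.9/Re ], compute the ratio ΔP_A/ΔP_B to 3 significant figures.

ΔP_A/ΔP_B ≈ 23.6

Pipe A: V = Q/A = 0.0027/0.001466 = 1.842 m/s; Re = 7.066e+04; ε/D = 0.0463; Haaland → f = 0.06956; ΔP_A = f(L/D)(ρV²/2) = 1.609e+06 Pa.
Pipe B: V = Q/A = 0.0027/0.0006246 = 4.323 m/s; Re = 1.082e+05; ε/D = 0.000106; Haaland → f = 0.01803; ΔP_B = f(L/D)(ρV²/2) = 6.83e+04 Pa.
ΔP_A/ΔP_B = 1.609e+06/6.83e+04 = 23.6.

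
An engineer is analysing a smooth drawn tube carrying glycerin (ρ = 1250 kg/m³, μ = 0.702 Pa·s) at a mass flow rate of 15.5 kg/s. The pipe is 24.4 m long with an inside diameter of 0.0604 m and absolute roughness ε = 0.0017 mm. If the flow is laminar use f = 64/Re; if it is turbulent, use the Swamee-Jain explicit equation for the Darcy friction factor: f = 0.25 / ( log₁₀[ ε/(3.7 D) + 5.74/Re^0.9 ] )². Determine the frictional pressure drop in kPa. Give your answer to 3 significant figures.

ΔP ≈ 650 kPa

A = πD²/4 = π(0.0604)²/4 = 0.002865 m²; mean velocity V = ṁ/(ρA) = 15.5/(1250 · 0.002865) = 4.328 m/s.
Reynolds number Re = ρVD/μ = 1250 · 4.328 · 0.0604 / 0.702 = 465.4.
Re < 2300 → laminar flow, so f = 64/Re = 64/465.4 = 0.1375 (the turbulent correlation is not needed).
Darcy-Weisbach: ΔP = f(L/D)(ρV²/2) = 0.1375·(24.4/0.0604)·(1250·4.328²/2) = 0.1375·404·1.171e+04 = 6.502e+05 Pa.
ΔP = 6.502e+05 Pa = 650 kPa.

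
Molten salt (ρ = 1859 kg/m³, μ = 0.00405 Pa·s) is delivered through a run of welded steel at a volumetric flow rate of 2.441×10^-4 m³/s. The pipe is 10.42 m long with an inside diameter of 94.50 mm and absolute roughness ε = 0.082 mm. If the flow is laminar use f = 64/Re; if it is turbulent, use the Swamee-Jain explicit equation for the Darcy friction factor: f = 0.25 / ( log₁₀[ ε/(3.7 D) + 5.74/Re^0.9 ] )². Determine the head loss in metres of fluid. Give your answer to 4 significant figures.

Cross-sectional area A = πD²/4 = π(0.0945)²/4 = 0.007014 m²; mean velocity V = Q/A = 0.0002441/0.007014 = 0.0348 m/s.
Reynolds number Re = ρVD/μ = 1859 · 0.0348 · 0.0945 / 0.00405 = 1510.
Re < 2300 → laminar flow, so f = 64/Re = 64/1510 = 0.04239 (the turbulent correlation is not needed).
Darcy-Weisbach: ΔP = f(L/D)(ρV²/2) = 0.04239·(10.42/0.0945)·(1859·0.0348²/2) = 0.04239·110.3·1.126 = 5.263 Pa.
Head loss h_f = ΔP/(ρg) = 5.263/(1859·9.81) = 2.886×10^-4 m.

h_f ≈ 2.886×10^-4 m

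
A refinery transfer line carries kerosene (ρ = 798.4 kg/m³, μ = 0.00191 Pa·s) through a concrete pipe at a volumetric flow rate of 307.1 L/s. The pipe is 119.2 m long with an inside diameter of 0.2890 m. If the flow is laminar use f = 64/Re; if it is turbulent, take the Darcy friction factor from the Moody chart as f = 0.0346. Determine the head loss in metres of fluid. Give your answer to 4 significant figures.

h_f ≈ 15.94 m

Q = 307.1 L/s = 307.1/1000 = 0.3071 m³/s.
Cross-sectional area A = πD²/4 = π(0.289)²/4 = 0.0656 m²; mean velocity V = Q/A = 0.3071/0.0656 = 4.682 m/s.
Reynolds number Re = ρVD/μ = 798.4 · 4.682 · 0.289 / 0.00191 = 5.656e+05.
Re > 4000 → turbulent; use the Moody-chart value f = 0.0346.
Darcy-Weisbach: ΔP = f(L/D)(ρV²/2) = 0.0346·(119.2/0.289)·(798.4·4.682²/2) = 0.0346·412.5·8749 = 1.249e+05 Pa.
Head loss h_f = ΔP/(ρg) = 1.249e+05/(798.4·9.81) = 15.94 m.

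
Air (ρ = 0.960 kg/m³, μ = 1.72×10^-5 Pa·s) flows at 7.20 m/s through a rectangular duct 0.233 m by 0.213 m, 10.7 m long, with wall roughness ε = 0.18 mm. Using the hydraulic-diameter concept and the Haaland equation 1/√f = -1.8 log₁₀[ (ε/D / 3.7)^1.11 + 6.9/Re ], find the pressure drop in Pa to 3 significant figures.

ΔP ≈ 25.8 Pa

Hydraulic diameter D_h = 4A/P = 4·(0.233·0.213)/(2·(0.233+0.213)) = 0.1985/0.892 = 0.2226 m.
Re = ρVD_h/μ = 0.96·7.2·0.2226/1.72e-05 = 8.943e+04.
ε/D_h = 0.00018/0.2226 = 0.000809; Haaland gives 1/√f = -1.8 log₁₀[8.65e-05+7.72e-05] = 6.815, so f = 0.02153.
ΔP = f(L/D_h)(ρV²/2) = 0.02153·10.7/0.2226·24.88 = 25.76 Pa.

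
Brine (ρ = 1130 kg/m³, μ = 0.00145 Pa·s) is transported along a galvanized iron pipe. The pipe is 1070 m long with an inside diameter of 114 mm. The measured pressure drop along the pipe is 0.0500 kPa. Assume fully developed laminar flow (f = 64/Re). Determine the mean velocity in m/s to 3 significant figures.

For laminar flow, f = 64/Re with Re = ρVD/μ, so Darcy-Weisbach reduces to ΔP = 32μLV/D². Solving for V: V = ΔP·D²/(32μL) = 50·(0.114)²/(32·0.00145·1070) = 0.01309 m/s.
Check: Re = ρVD/μ = 1130·0.01309·0.114/0.00145 = 1163 < 2300, so the laminar assumption holds.

V ≈ 0.0131 m/s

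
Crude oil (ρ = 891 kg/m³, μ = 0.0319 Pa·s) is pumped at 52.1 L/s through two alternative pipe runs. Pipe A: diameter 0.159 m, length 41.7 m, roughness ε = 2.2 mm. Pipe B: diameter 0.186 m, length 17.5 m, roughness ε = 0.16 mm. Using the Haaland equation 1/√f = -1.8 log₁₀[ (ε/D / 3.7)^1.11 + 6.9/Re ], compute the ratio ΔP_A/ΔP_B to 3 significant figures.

Pipe A: V = Q/A = 0.0521/0.01986 = 2.624 m/s; Re = 1.165e+04; ε/D = 0.0138; Haaland → f = 0.04627; ΔP_A = f(L/D)(ρV²/2) = 3.722e+04 Pa.
Pipe B: V = Q/A = 0.0521/0.02717 = 1.917 m/s; Re = 9961; ε/D = 0.00086; Haaland → f = 0.03201; ΔP_B = f(L/D)(ρV²/2) = 4934 Pa.
ΔP_A/ΔP_B = 3.722e+04/4934 = 7.55.

ΔP_A/ΔP_B ≈ 7.55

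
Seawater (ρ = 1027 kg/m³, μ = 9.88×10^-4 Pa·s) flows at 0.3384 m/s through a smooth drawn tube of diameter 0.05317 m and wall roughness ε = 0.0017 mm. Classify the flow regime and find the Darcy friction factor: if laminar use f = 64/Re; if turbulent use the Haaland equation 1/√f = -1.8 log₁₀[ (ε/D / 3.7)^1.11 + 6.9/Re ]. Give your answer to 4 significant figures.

Re = ρVD/μ = 1027·0.3384·0.05317/0.000988 = 1.87e+04.
Re > 4000 → turbulent. ε/D = 1.7e-06/0.05317 = 3.2e-05; Haaland: 1/√f = -1.8 log₁₀[2.4e-06 + 0.000369] = 6.174, so f = 0.02623.

f ≈ 0.02623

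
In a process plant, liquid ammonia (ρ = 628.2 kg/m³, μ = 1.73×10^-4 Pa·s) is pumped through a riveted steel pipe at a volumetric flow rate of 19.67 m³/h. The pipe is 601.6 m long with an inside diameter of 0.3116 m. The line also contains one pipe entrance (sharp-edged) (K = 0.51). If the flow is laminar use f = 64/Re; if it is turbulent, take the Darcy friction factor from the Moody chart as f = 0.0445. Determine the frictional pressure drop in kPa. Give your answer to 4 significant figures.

Q = 19.67 m³/h = 19.67/3600 = 0.005464 m³/s.
Cross-sectional area A = πD²/4 = π(0.3116)²/4 = 0.07626 m²; mean velocity V = Q/A = 0.005464/0.07626 = 0.07165 m/s.
Reynolds number Re = ρVD/μ = 628.2 · 0.07165 · 0.3116 / 0.000173 = 8.107e+04.
Re > 4000 → turbulent; use the Moody-chart value f = 0.0445.
Total minor-loss coefficient ΣK = 1·0.51 = 0.51.
ΔP = [f·L/D + ΣK]·(ρV²/2) = [0.0445·601.6/0.3116 + 0.51]·(628.2·0.07165²/2) = [85.92 + 0.51]·1.613 = 139.4 Pa.
ΔP = 139.4 Pa = 0.1394 kPa.

ΔP ≈ 0.1394 kPa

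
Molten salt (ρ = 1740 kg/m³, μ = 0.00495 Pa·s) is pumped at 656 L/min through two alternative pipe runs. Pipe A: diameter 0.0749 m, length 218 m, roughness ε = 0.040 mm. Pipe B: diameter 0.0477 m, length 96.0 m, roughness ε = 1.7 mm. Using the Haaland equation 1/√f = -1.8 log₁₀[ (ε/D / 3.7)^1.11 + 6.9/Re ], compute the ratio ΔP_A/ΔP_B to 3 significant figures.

ΔP_A/ΔP_B ≈ 0.0823

Pipe A: V = Q/A = 0.01093/0.004406 = 2.481 m/s; Re = 6.533e+04; ε/D = 0.000534; Haaland → f = 0.02143; ΔP_A = f(L/D)(ρV²/2) = 3.341e+05 Pa.
Pipe B: V = Q/A = 0.01093/0.001787 = 6.118 m/s; Re = 1.026e+05; ε/D = 0.0356; Haaland → f = 0.0619; ΔP_B = f(L/D)(ρV²/2) = 4.057e+06 Pa.
ΔP_A/ΔP_B = 3.341e+05/4.057e+06 = 0.0823.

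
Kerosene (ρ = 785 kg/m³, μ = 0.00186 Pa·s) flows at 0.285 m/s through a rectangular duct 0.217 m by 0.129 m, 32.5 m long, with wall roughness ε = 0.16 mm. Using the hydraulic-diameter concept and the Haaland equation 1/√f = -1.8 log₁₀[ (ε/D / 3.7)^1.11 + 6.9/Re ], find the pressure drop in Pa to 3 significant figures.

ΔP ≈ 178 Pa

Hydraulic diameter D_h = 4A/P = 4·(0.217·0.129)/(2·(0.217+0.129)) = 0.112/0.692 = 0.1618 m.
Re = ρVD_h/μ = 785·0.285·0.1618/0.00186 = 1.946e+04.
ε/D_h = 0.00016/0.1618 = 0.000989; Haaland gives 1/√f = -1.8 log₁₀[0.000108+0.000355] = 6.003, so f = 0.02775.
ΔP = f(L/D_h)(ρV²/2) = 0.02775·32.5/0.1618·31.88 = 177.7 Pa.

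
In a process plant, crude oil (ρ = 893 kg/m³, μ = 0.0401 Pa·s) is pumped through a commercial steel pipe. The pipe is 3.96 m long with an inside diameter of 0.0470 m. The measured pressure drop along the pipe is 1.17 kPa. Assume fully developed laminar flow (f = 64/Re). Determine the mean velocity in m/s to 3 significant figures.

For laminar flow, f = 64/Re with Re = ρVD/μ, so Darcy-Weisbach reduces to ΔP = 32μLV/D². Solving for V: V = ΔP·D²/(32μL) = 1170·(0.047)²/(32·0.0401·3.96) = 0.5086 m/s.
Check: Re = ρVD/μ = 893·0.5086·0.047/0.0401 = 532.3 < 2300, so the laminar assumption holds.

V ≈ 0.509 m/s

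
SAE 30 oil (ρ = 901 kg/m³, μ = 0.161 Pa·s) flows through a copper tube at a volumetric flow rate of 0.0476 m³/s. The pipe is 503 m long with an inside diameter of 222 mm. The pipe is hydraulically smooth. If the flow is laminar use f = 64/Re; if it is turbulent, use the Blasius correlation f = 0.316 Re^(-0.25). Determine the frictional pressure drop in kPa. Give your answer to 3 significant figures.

Cross-sectional area A = πD²/4 = π(0.222)²/4 = 0.03871 m²; mean velocity V = Q/A = 0.0476/0.03871 = 1.23 m/s.
Reynolds number Re = ρVD/μ = 901 · 1.23 · 0.222 / 0.161 = 1528.
Re < 2300 → laminar flow, so f = 64/Re = 64/1528 = 0.04189 (the turbulent correlation is not needed).
Darcy-Weisbach: ΔP = f(L/D)(ρV²/2) = 0.04189·(503/0.222)·(901·1.23²/2) = 0.04189·2266·681.3 = 6.466e+04 Pa.
ΔP = 6.466e+04 Pa = 64.7 kPa.

ΔP ≈ 64.7 kPa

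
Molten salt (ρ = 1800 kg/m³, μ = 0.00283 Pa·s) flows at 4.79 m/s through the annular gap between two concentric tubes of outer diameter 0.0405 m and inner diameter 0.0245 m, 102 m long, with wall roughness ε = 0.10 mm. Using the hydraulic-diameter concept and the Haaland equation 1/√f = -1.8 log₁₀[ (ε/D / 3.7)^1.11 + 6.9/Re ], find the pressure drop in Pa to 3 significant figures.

Hydraulic diameter D_h = 4A/P = D_o - D_i = 0.0405 - 0.0245 = 0.016 m.
Re = ρVD_h/μ = 1800·4.79·0.016/0.00283 = 4.875e+04.
ε/D_h = 0.0001/0.016 = 0.00625; Haaland gives 1/√f = -1.8 log₁₀[0.000837+0.000142] = 5.417, so f = 0.03408.
ΔP = f(L/D_h)(ρV²/2) = 0.03408·102/0.016·2.065e+04 = 4.486e+06 Pa.

ΔP ≈ 4.49×10^6 Pa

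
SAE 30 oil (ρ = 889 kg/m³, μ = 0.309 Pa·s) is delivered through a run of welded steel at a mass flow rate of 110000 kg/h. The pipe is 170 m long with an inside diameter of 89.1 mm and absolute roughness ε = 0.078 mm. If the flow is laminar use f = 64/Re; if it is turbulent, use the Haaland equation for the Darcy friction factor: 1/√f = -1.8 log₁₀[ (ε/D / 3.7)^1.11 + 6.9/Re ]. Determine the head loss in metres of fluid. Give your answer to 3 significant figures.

ṁ = 110000 kg/h = 110000/3600 = 30.56 kg/s.
A = πD²/4 = π(0.0891)²/4 = 0.006235 m²; mean velocity V = ṁ/(ρA) = 30.56/(889 · 0.006235) = 5.512 m/s.
Reynolds number Re = ρVD/μ = 889 · 5.512 · 0.0891 / 0.309 = 1413.
Re < 2300 → laminar flow, so f = 64/Re = 64/1413 = 0.04529 (the turbulent correlation is not needed).
Darcy-Weisbach: ΔP = f(L/D)(ρV²/2) = 0.04529·(170/0.0891)·(889·5.512²/2) = 0.04529·1908·1.351e+04 = 1.167e+06 Pa.
Head loss h_f = ΔP/(ρg) = 1.167e+06/(889·9.81) = 134 m.

h_f ≈ 134 m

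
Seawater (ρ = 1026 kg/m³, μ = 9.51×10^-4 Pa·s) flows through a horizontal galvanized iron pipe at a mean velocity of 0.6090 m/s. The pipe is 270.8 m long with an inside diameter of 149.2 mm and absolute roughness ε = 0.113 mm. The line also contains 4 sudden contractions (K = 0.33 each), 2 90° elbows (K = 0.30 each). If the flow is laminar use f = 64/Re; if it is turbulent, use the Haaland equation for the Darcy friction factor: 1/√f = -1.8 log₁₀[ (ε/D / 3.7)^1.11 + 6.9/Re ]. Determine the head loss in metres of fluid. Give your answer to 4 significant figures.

Reynolds number Re = ρVD/μ = 1026 · 0.609 · 0.1492 / 0.000951 = 9.803e+04.
Re > 4000 → turbulent. Relative roughness ε/D = 0.000113/0.1492 = 0.000757. Haaland: 1/√f = -1.8 log₁₀[(0.000757/3.7)^1.11 + 6.9/9.803e+04] = -1.8 log₁₀[8.04e-05 + 7.04e-05] = 6.879, so f = 0.02113.
Total minor-loss coefficient ΣK = 4·0.33 + 2·0.3 = 1.92.
ΔP = [f·L/D + ΣK]·(ρV²/2) = [0.02113·270.8/0.1492 + 1.92]·(1026·0.609²/2) = [38.36 + 1.92]·190.3 = 7663 Pa.
Head loss h_f = ΔP/(ρg) = 7663/(1026·9.81) = 0.7614 m.

h_f ≈ 0.7614 m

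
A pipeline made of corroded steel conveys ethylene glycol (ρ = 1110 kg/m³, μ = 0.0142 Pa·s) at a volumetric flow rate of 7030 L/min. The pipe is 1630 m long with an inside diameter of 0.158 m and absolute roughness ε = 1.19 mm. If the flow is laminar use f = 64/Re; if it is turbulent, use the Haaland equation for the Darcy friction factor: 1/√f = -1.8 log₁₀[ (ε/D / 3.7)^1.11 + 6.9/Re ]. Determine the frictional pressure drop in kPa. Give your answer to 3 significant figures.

Q = 7030 L/min = 7030/60000 = 0.1172 m³/s.
Cross-sectional area A = πD²/4 = π(0.158)²/4 = 0.01961 m²; mean velocity V = Q/A = 0.1172/0.01961 = 5.976 m/s.
Reynolds number Re = ρVD/μ = 1110 · 5.976 · 0.158 / 0.0142 = 7.381e+04.
Re > 4000 → turbulent. Relative roughness ε/D = 0.00119/0.158 = 0.00753. Haaland: 1/√f = -1.8 log₁₀[(0.00753/3.7)^1.11 + 6.9/7.381e+04] = -1.8 log₁₀[0.00103 + 9.35e-05] = 5.309, so f = 0.03548.
Darcy-Weisbach: ΔP = f(L/D)(ρV²/2) = 0.03548·(1630/0.158)·(1110·5.976²/2) = 0.03548·1.032e+04·1.982e+04 = 7.254e+06 Pa.
ΔP = 7.254e+06 Pa = 7250 kPa.

ΔP ≈ 7250 kPa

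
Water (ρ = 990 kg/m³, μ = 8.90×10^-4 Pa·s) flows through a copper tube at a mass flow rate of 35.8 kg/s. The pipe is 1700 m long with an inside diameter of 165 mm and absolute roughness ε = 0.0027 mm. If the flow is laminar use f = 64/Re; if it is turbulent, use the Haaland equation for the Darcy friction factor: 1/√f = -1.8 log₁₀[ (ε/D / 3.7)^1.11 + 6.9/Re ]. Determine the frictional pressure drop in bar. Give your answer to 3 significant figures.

A = πD²/4 = π(0.165)²/4 = 0.02138 m²; mean velocity V = ṁ/(ρA) = 35.8/(990 · 0.02138) = 1.691 m/s.
Reynolds number Re = ρVD/μ = 990 · 1.691 · 0.165 / 0.00089 = 3.104e+05.
Re > 4000 → turbulent. Relative roughness ε/D = 2.7e-06/0.165 = 1.64e-05. Haaland: 1/√f = -1.8 log₁₀[(1.64e-05/3.7)^1.11 + 6.9/3.104e+05] = -1.8 log₁₀[1.14e-06 + 2.22e-05] = 8.336, so f = 0.01439.
Darcy-Weisbach: ΔP = f(L/D)(ρV²/2) = 0.01439·(1700/0.165)·(990·1.691²/2) = 0.01439·1.03e+04·1416 = 2.099e+05 Pa.
ΔP = 2.099e+05 Pa = 2.10 bar.

ΔP ≈ 2.10 bar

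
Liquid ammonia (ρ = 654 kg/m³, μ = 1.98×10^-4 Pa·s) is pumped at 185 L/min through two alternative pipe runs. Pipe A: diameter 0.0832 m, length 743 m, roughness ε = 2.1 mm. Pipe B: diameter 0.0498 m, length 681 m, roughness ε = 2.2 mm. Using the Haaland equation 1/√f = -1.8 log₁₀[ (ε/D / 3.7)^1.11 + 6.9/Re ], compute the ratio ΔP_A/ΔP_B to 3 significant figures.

Pipe A: V = Q/A = 0.003083/0.005437 = 0.5671 m/s; Re = 1.559e+05; ε/D = 0.0252; Haaland → f = 0.0536; ΔP_A = f(L/D)(ρV²/2) = 5.035e+04 Pa.
Pipe B: V = Q/A = 0.003083/0.001948 = 1.583 m/s; Re = 2.604e+05; ε/D = 0.0442; Haaland → f = 0.06784; ΔP_B = f(L/D)(ρV²/2) = 7.601e+05 Pa.
ΔP_A/ΔP_B = 5.035e+04/7.601e+05 = 0.0662.

ΔP_A/ΔP_B ≈ 0.0662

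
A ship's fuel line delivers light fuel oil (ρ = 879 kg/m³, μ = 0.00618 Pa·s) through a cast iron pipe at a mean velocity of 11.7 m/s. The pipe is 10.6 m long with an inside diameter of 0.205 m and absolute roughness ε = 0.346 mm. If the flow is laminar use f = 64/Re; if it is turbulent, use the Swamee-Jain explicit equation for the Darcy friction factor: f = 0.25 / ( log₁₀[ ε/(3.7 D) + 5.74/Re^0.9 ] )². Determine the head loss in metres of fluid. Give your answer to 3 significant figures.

h_f ≈ 8.35 m

Reynolds number Re = ρVD/μ = 879 · 11.7 · 0.205 / 0.00618 = 3.411e+05.
Re > 4000 → turbulent. Relative roughness ε/D = 0.000346/0.205 = 0.00169. Swamee-Jain: f = 0.25/(log₁₀[0.00169/3.7 + 5.74/3.411e+05^0.9])² = 0.25/(log₁₀[0.000456 + 6.02e-05])² = 0.25/(-3.287)² = 0.02314.
Darcy-Weisbach: ΔP = f(L/D)(ρV²/2) = 0.02314·(10.6/0.205)·(879·11.7²/2) = 0.02314·51.71·6.016e+04 = 7.198e+04 Pa.
Head loss h_f = ΔP/(ρg) = 7.198e+04/(879·9.81) = 8.35 m.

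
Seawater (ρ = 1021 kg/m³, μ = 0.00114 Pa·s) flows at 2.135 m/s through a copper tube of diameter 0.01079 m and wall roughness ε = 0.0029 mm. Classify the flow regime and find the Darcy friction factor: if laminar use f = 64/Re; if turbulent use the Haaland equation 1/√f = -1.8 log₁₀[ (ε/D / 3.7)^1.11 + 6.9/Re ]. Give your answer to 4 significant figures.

f ≈ 0.02602

Re = ρVD/μ = 1021·2.135·0.01079/0.00114 = 2.063e+04.
Re > 4000 → turbulent. ε/D = 2.9e-06/0.01079 = 0.000269; Haaland: 1/√f = -1.8 log₁₀[2.55e-05 + 0.000334] = 6.199, so f = 0.02602.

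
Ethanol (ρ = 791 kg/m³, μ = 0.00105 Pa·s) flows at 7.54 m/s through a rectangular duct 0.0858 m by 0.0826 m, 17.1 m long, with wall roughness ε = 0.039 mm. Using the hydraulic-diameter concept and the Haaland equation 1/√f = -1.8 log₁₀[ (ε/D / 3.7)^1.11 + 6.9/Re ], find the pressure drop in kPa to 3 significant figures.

Hydraulic diameter D_h = 4A/P = 4·(0.0858·0.0826)/(2·(0.0858+0.0826)) = 0.02835/0.3368 = 0.08417 m.
Re = ρVD_h/μ = 791·7.54·0.08417/0.00105 = 4.781e+05.
ε/D_h = 3.9e-05/0.08417 = 0.000463; Haaland gives 1/√f = -1.8 log₁₀[4.66e-05+1.44e-05] = 7.586, so f = 0.01738.
ΔP = f(L/D_h)(ρV²/2) = 0.01738·17.1/0.08417·2.248e+04 = 7.938e+04 Pa.
ΔP = 79.4 kPa.

ΔP ≈ 79.4 kPa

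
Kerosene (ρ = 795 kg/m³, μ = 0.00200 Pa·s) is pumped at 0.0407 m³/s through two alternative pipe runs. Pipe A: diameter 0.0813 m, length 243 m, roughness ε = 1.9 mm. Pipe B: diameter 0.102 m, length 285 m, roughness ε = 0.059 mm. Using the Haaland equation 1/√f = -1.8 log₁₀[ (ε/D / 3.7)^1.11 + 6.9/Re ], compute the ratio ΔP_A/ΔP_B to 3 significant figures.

Pipe A: V = Q/A = 0.0407/0.005191 = 7.84 m/s; Re = 2.534e+05; ε/D = 0.0234; Haaland → f = 0.05192; ΔP_A = f(L/D)(ρV²/2) = 3.791e+06 Pa.
Pipe B: V = Q/A = 0.0407/0.008171 = 4.981 m/s; Re = 2.019e+05; ε/D = 0.000578; Haaland → f = 0.01902; ΔP_B = f(L/D)(ρV²/2) = 5.242e+05 Pa.
ΔP_A/ΔP_B = 3.791e+06/5.242e+05 = 7.23.

ΔP_A/ΔP_B ≈ 7.23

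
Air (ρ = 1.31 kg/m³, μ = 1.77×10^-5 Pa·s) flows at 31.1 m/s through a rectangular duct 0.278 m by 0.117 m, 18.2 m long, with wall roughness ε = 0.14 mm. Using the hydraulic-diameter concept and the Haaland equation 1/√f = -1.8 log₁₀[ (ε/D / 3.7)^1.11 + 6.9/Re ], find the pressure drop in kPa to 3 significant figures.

ΔP ≈ 1.38 kPa

Hydraulic diameter D_h = 4A/P = 4·(0.278·0.117)/(2·(0.278+0.117)) = 0.1301/0.79 = 0.1647 m.
Re = ρVD_h/μ = 1.31·31.1·0.1647/1.77e-05 = 3.791e+05.
ε/D_h = 0.00014/0.1647 = 0.00085; Haaland gives 1/√f = -1.8 log₁₀[9.14e-05+1.82e-05] = 7.128, so f = 0.01968.
ΔP = f(L/D_h)(ρV²/2) = 0.01968·18.2/0.1647·633.5 = 1378 Pa.
ΔP = 1.38 kPa.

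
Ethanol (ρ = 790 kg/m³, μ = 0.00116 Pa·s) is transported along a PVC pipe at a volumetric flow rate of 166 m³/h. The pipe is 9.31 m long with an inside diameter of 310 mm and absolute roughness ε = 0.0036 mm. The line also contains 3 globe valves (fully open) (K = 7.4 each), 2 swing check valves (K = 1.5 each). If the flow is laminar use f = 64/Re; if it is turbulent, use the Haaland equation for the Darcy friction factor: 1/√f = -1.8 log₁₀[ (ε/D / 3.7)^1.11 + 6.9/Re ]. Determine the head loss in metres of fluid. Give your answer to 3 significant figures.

h_f ≈ 0.489 m

Q = 166 m³/h = 166/3600 = 0.04611 m³/s.
Cross-sectional area A = πD²/4 = π(0.31)²/4 = 0.07548 m²; mean velocity V = Q/A = 0.04611/0.07548 = 0.6109 m/s.
Reynolds number Re = ρVD/μ = 790 · 0.6109 · 0.31 / 0.00116 = 1.29e+05.
Re > 4000 → turbulent. Relative roughness ε/D = 3.6e-06/0.31 = 1.16e-05. Haaland: 1/√f = -1.8 log₁₀[(1.16e-05/3.7)^1.11 + 6.9/1.29e+05] = -1.8 log₁₀[7.79e-07 + 5.35e-05] = 7.678, so f = 0.01696.
Total minor-loss coefficient ΣK = 3·7.4 + 2·1.5 = 25.2.
ΔP = [f·L/D + ΣK]·(ρV²/2) = [0.01696·9.31/0.31 + 25.2]·(790·0.6109²/2) = [0.5095 + 25.2]·147.4 = 3790 Pa.
Head loss h_f = ΔP/(ρg) = 3790/(790·9.81) = 0.489 m.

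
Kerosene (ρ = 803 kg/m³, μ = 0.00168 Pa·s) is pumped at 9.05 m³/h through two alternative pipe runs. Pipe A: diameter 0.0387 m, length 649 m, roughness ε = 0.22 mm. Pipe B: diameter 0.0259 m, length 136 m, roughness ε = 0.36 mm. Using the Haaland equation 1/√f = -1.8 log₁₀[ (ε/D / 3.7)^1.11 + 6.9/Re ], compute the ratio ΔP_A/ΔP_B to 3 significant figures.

Pipe A: V = Q/A = 0.002514/0.001176 = 2.137 m/s; Re = 3.953e+04; ε/D = 0.00568; Haaland → f = 0.03356; ΔP_A = f(L/D)(ρV²/2) = 1.032e+06 Pa.
Pipe B: V = Q/A = 0.002514/0.0005269 = 4.772 m/s; Re = 5.907e+04; ε/D = 0.0139; Haaland → f = 0.04337; ΔP_B = f(L/D)(ρV²/2) = 2.082e+06 Pa.
ΔP_A/ΔP_B = 1.032e+06/2.082e+06 = 0.496.

ΔP_A/ΔP_B ≈ 0.496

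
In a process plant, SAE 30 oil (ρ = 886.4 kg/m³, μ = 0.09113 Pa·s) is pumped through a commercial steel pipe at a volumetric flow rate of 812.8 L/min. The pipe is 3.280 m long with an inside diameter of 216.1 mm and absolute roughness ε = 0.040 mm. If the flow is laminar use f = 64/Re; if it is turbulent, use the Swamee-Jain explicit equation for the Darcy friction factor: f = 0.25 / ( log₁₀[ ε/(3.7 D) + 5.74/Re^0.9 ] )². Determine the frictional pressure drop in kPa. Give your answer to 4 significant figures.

ΔP ≈ 0.07565 kPa

Q = 812.8 L/min = 812.8/60000 = 0.01355 m³/s.
Cross-sectional area A = πD²/4 = π(0.2161)²/4 = 0.03668 m²; mean velocity V = Q/A = 0.01355/0.03668 = 0.3693 m/s.
Reynolds number Re = ρVD/μ = 886.4 · 0.3693 · 0.2161 / 0.0911 = 776.3.
Re < 2300 → laminar flow, so f = 64/Re = 64/776.3 = 0.08244 (the turbulent correlation is not needed).
Darcy-Weisbach: ΔP = f(L/D)(ρV²/2) = 0.08244·(3.28/0.2161)·(886.4·0.3693²/2) = 0.08244·15.18·60.46 = 75.65 Pa.
ΔP = 75.65 Pa = 0.07565 kPa.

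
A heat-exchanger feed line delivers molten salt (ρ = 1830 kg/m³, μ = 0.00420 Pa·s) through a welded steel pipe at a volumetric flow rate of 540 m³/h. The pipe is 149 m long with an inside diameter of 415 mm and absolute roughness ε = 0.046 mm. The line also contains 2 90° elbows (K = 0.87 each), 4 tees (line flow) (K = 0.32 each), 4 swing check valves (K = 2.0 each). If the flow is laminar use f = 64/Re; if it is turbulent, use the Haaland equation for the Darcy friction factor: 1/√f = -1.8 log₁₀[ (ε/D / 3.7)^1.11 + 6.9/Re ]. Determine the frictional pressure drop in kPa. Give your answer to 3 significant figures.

Q = 540 m³/h = 540/3600 = 0.15 m³/s.
Cross-sectional area A = πD²/4 = π(0.415)²/4 = 0.1353 m²; mean velocity V = Q/A = 0.15/0.1353 = 1.109 m/s.
Reynolds number Re = ρVD/μ = 1830 · 1.109 · 0.415 / 0.0042 = 2.005e+05.
Re > 4000 → turbulent. Relative roughness ε/D = 4.6e-05/0.415 = 0.000111. Haaland: 1/√f = -1.8 log₁₀[(0.000111/3.7)^1.11 + 6.9/2.005e+05] = -1.8 log₁₀[9.53e-06 + 3.44e-05] = 7.843, so f = 0.01626.
Total minor-loss coefficient ΣK = 2·0.87 + 4·0.32 + 4·2 = 11.
ΔP = [f·L/D + ΣK]·(ρV²/2) = [0.01626·149/0.415 + 11]·(1830·1.109²/2) = [5.837 + 11]·1125 = 1.897e+04 Pa.
ΔP = 1.897e+04 Pa = 19.0 kPa.

ΔP ≈ 19.0 kPa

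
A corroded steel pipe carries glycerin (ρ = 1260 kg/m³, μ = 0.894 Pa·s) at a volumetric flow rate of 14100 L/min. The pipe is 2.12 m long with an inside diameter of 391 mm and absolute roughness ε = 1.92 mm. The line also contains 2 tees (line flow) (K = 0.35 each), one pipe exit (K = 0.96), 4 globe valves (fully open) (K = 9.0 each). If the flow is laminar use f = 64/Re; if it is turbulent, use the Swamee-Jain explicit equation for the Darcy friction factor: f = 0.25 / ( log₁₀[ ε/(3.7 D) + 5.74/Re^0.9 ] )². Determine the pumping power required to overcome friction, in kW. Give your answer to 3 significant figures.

Q = 14100 L/min = 14100/60000 = 0.235 m³/s.
Cross-sectional area A = πD²/4 = π(0.391)²/4 = 0.1201 m²; mean velocity V = Q/A = 0.235/0.1201 = 1.957 m/s.
Reynolds number Re = ρVD/μ = 1260 · 1.957 · 0.391 / 0.894 = 1079.
Re < 2300 → laminar flow, so f = 64/Re = 64/1079 = 0.05934 (the turbulent correlation is not needed).
Total minor-loss coefficient ΣK = 2·0.35 + 1·0.96 + 4·9 = 37.7.
ΔP = [f·L/D + ΣK]·(ρV²/2) = [0.05934·2.12/0.391 + 37.7]·(1260·1.957²/2) = [0.3217 + 37.7]·2413 = 9.166e+04 Pa.
Pumping power P = QΔP = 0.235·9.166e+04 = 21540 W = 21.5 kW.

P ≈ 21.5 kW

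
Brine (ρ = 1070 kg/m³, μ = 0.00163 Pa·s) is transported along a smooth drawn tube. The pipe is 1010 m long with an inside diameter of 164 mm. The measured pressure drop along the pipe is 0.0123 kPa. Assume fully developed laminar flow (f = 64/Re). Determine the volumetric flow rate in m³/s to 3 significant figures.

For laminar flow, f = 64/Re with Re = ρVD/μ, so Darcy-Weisbach reduces to ΔP = 32μLV/D². Solving for V: V = ΔP·D²/(32μL) = 12.3·(0.164)²/(32·0.00163·1010) = 0.00628 m/s.
Check: Re = ρVD/μ = 1070·0.00628·0.164/0.00163 = 676 < 2300, so the laminar assumption holds.
Q = V·A = 0.00628·(π/4·0.164²) = 0.0001327 m³/s = 1.33×10^-4 m³/s.

Q ≈ 1.33×10^-4 m³/s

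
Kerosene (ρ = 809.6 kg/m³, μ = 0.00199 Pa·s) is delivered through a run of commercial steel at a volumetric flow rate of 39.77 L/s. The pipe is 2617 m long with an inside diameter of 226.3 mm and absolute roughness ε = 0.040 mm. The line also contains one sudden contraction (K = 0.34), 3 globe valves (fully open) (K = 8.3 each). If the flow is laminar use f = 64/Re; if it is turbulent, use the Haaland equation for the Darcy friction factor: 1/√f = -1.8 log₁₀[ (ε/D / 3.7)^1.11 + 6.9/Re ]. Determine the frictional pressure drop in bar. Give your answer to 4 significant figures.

Q = 39.77 L/s = 39.77/1000 = 0.03977 m³/s.
Cross-sectional area A = πD²/4 = π(0.2263)²/4 = 0.04022 m²; mean velocity V = Q/A = 0.03977/0.04022 = 0.9888 m/s.
Reynolds number Re = ρVD/μ = 809.6 · 0.9888 · 0.2263 / 0.00199 = 9.103e+04.
Re > 4000 → turbulent. Relative roughness ε/D = 4e-05/0.2263 = 0.000177. Haaland: 1/√f = -1.8 log₁₀[(0.000177/3.7)^1.11 + 6.9/9.103e+04] = -1.8 log₁₀[1.6e-05 + 7.58e-05] = 7.267, so f = 0.01894.
Total minor-loss coefficient ΣK = 1·0.34 + 3·8.3 = 25.2.
ΔP = [f·L/D + ΣK]·(ρV²/2) = [0.01894·2617/0.2263 + 25.2]·(809.6·0.9888²/2) = [219 + 25.2]·395.8 = 9.665e+04 Pa.
ΔP = 9.665e+04 Pa = 0.9665 bar.

ΔP ≈ 0.9665 bar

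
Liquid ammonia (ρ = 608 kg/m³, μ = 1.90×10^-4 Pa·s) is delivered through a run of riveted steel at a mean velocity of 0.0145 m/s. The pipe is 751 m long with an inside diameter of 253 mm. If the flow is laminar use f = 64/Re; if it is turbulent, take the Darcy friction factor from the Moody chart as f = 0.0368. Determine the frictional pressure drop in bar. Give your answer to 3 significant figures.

ΔP ≈ 6.98×10^-5 bar

Reynolds number Re = ρVD/μ = 608 · 0.0145 · 0.253 / 0.00019 = 1.174e+04.
Re > 4000 → turbulent; use the Moody-chart value f = 0.0368.
Darcy-Weisbach: ΔP = f(L/D)(ρV²/2) = 0.0368·(751/0.253)·(608·0.0145²/2) = 0.0368·2968·0.06392 = 6.982 Pa.
ΔP = 6.982 Pa = 6.98×10^-5 bar.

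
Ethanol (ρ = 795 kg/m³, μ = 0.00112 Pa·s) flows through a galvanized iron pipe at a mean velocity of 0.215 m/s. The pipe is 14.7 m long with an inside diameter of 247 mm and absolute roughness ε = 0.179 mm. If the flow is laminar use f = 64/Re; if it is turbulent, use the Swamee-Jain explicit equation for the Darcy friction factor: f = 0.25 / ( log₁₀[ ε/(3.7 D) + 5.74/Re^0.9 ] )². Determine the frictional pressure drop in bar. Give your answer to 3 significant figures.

Reynolds number Re = ρVD/μ = 795 · 0.215 · 0.247 / 0.00112 = 3.77e+04.
Re > 4000 → turbulent. Relative roughness ε/D = 0.000179/0.247 = 0.000725. Swamee-Jain: f = 0.25/(log₁₀[0.000725/3.7 + 5.74/3.77e+04^0.9])² = 0.25/(log₁₀[0.000196 + 0.000437])² = 0.25/(-3.199)² = 0.02443.
Darcy-Weisbach: ΔP = f(L/D)(ρV²/2) = 0.02443·(14.7/0.247)·(795·0.215²/2) = 0.02443·59.51·18.37 = 26.72 Pa.
ΔP = 26.72 Pa = 2.67×10^-4 bar.

ΔP ≈ 2.67×10^-4 bar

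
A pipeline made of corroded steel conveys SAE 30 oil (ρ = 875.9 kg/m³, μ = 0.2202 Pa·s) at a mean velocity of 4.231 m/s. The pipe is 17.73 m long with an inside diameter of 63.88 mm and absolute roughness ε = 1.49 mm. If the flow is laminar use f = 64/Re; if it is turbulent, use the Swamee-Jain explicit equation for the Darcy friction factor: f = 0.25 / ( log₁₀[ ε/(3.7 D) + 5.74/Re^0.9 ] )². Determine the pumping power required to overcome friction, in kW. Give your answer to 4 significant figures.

Reynolds number Re = ρVD/μ = 875.9 · 4.231 · 0.06388 / 0.22 = 1075.
Re < 2300 → laminar flow, so f = 64/Re = 64/1075 = 0.05953 (the turbulent correlation is not needed).
Darcy-Weisbach: ΔP = f(L/D)(ρV²/2) = 0.05953·(17.73/0.06388)·(875.9·4.231²/2) = 0.05953·277.6·7840 = 1.295e+05 Pa.
Q = V·A = 4.231·0.003205 = 0.01356 m³/s.
Pumping power P = QΔP = 0.01356·1.295e+05 = 1756.5 W = 1.757 kW.

P ≈ 1.757 kW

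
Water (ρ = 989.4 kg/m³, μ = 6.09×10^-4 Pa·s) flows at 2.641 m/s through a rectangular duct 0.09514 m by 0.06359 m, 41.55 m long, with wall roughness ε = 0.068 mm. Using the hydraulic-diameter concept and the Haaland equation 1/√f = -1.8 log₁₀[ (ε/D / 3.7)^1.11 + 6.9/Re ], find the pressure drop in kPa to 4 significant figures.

ΔP ≈ 37.59 kPa

Hydraulic diameter D_h = 4A/P = 4·(0.09514·0.06359)/(2·(0.09514+0.06359)) = 0.0242/0.3175 = 0.07623 m.
Re = ρVD_h/μ = 989.4·2.641·0.07623/0.000609 = 3.271e+05.
ε/D_h = 6.8e-05/0.07623 = 0.000892; Haaland gives 1/√f = -1.8 log₁₀[9.64e-05+2.11e-05] = 7.074, so f = 0.01998.
ΔP = f(L/D_h)(ρV²/2) = 0.01998·41.55/0.07623·3450 = 3.759e+04 Pa.
ΔP = 37.59 kPa.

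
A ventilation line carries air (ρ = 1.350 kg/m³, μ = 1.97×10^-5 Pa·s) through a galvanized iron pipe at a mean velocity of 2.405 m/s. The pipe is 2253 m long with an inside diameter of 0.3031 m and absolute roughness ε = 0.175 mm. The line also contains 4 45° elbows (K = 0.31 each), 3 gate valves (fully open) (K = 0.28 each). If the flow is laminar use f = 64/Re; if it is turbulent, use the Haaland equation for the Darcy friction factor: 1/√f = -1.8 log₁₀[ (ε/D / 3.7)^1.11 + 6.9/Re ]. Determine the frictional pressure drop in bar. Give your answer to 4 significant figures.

ΔP ≈ 0.006609 bar

Reynolds number Re = ρVD/μ = 1.35 · 2.405 · 0.3031 / 1.97e-05 = 4.995e+04.
Re > 4000 → turbulent. Relative roughness ε/D = 0.000175/0.3031 = 0.000577. Haaland: 1/√f = -1.8 log₁₀[(0.000577/3.7)^1.11 + 6.9/4.995e+04] = -1.8 log₁₀[5.95e-05 + 0.000138] = 6.667, so f = 0.02249.
Total minor-loss coefficient ΣK = 4·0.31 + 3·0.28 = 2.08.
ΔP = [f·L/D + ΣK]·(ρV²/2) = [0.02249·2253/0.3031 + 2.08]·(1.35·2.405²/2) = [167.2 + 2.08]·3.904 = 660.9 Pa.
ΔP = 660.9 Pa = 0.006609 bar.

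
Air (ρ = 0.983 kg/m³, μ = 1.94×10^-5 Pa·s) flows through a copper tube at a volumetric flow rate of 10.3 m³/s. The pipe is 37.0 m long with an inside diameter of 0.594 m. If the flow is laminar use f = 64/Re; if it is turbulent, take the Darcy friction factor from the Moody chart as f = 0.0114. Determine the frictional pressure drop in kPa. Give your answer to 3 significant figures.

ΔP ≈ 0.482 kPa

Cross-sectional area A = πD²/4 = π(0.594)²/4 = 0.2771 m²; mean velocity V = Q/A = 10.3/0.2771 = 37.17 m/s.
Reynolds number Re = ρVD/μ = 0.983 · 37.17 · 0.594 / 1.94e-05 = 1.119e+06.
Re > 4000 → turbulent; use the Moody-chart value f = 0.0114.
Darcy-Weisbach: ΔP = f(L/D)(ρV²/2) = 0.0114·(37/0.594)·(0.983·37.17²/2) = 0.0114·62.29·679 = 482.2 Pa.
ΔP = 482.2 Pa = 0.482 kPa.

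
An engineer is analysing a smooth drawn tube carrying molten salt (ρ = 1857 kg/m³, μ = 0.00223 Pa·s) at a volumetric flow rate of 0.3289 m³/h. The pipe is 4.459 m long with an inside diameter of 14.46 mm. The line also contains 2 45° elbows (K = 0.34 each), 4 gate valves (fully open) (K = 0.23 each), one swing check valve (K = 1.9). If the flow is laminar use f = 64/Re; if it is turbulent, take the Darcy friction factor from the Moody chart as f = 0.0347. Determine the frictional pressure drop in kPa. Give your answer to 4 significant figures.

ΔP ≈ 4.081 kPa

Q = 0.3289 m³/h = 0.3289/3600 = 9.136e-05 m³/s.
Cross-sectional area A = πD²/4 = π(0.01446)²/4 = 0.0001642 m²; mean velocity V = Q/A = 9.136e-05/0.0001642 = 0.5563 m/s.
Reynolds number Re = ρVD/μ = 1857 · 0.5563 · 0.01446 / 0.00223 = 6699.
Re > 4000 → turbulent; use the Moody-chart value f = 0.0347.
Total minor-loss coefficient ΣK = 2·0.34 + 4·0.23 + 1·1.9 = 3.5.
ΔP = [f·L/D + ΣK]·(ρV²/2) = [0.0347·4.459/0.01446 + 3.5]·(1857·0.5563²/2) = [10.7 + 3.5]·287.4 = 4081 Pa.
ΔP = 4081 Pa = 4.081 kPa.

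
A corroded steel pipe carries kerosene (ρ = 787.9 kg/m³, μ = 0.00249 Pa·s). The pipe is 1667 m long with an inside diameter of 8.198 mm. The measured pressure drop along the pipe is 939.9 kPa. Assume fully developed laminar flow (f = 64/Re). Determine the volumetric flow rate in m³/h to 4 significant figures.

For laminar flow, f = 64/Re with Re = ρVD/μ, so Darcy-Weisbach reduces to ΔP = 32μLV/D². Solving for V: V = ΔP·D²/(32μL) = 9.399e+05·(0.008198)²/(32·0.00249·1667) = 0.4756 m/s.
Check: Re = ρVD/μ = 787.9·0.4756·0.008198/0.00249 = 1234 < 2300, so the laminar assumption holds.
Q = V·A = 0.4756·(π/4·0.008198²) = 2.51e-05 m³/s = 0.09037 m³/h.

Q ≈ 0.09037 m³/h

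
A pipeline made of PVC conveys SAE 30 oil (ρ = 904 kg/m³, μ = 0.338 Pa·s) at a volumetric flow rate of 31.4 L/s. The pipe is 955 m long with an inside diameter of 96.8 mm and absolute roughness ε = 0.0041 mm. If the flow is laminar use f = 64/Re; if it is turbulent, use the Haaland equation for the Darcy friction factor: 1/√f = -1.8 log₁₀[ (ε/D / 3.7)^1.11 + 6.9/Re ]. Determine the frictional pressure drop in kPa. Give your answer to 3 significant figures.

Q = 31.4 L/s = 31.4/1000 = 0.0314 m³/s.
Cross-sectional area A = πD²/4 = π(0.0968)²/4 = 0.007359 m²; mean velocity V = Q/A = 0.0314/0.007359 = 4.267 m/s.
Reynolds number Re = ρVD/μ = 904 · 4.267 · 0.0968 / 0.338 = 1105.
Re < 2300 → laminar flow, so f = 64/Re = 64/1105 = 0.05794 (the turbulent correlation is not needed).
Darcy-Weisbach: ΔP = f(L/D)(ρV²/2) = 0.05794·(955/0.0968)·(904·4.267²/2) = 0.05794·9866·8228 = 4.703e+06 Pa.
ΔP = 4.703e+06 Pa = 4700 kPa.

ΔP ≈ 4700 kPa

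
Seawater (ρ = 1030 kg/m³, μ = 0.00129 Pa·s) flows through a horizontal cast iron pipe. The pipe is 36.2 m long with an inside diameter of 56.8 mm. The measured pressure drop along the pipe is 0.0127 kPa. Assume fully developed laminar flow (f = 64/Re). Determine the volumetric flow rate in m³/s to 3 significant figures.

For laminar flow, f = 64/Re with Re = ρVD/μ, so Darcy-Weisbach reduces to ΔP = 32μLV/D². Solving for V: V = ΔP·D²/(32μL) = 12.7·(0.0568)²/(32·0.00129·36.2) = 0.02742 m/s.
Check: Re = ρVD/μ = 1030·0.02742·0.0568/0.00129 = 1244 < 2300, so the laminar assumption holds.
Q = V·A = 0.02742·(π/4·0.0568²) = 6.948e-05 m³/s = 6.95×10^-5 m³/s.

Q ≈ 6.95×10^-5 m³/s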